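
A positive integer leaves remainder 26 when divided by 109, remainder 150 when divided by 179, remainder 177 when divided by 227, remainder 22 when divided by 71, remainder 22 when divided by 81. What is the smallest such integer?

5330325874

The moduli are pairwise coprime; M = 109·179·227·71·81 = 25471161747.
M/109 = 233680383; 233680383 ≡ 79 (mod 109); 79·69 ≡ 1, so inverse 69.
M/179 = 142296993; 142296993 ≡ 48 (mod 179); 48·138 ≡ 1, so inverse 138.
M/227 = 112207761; 112207761 ≡ 72 (mod 227); 72·41 ≡ 1, so inverse 41.
M/71 = 358748757; 358748757 ≡ 28 (mod 71); 28·33 ≡ 1, so inverse 33.
M/81 = 314458787; 314458787 ≡ 20 (mod 81); 20·77 ≡ 1, so inverse 77.
N ≡ 26·233680383·69 + 150·142296993·138 + 177·112207761·41 + 22·358748757·33 + 22·314458787·77 = 4972206866539.
4972206866539 mod 25471161747 = 5330325874.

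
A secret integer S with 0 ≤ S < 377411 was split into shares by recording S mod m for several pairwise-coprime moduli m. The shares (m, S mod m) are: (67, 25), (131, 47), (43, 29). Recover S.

From S ≡ 25 (mod 67) write S = 25 + 67t. Substituting into S ≡ 47 (mod 131) gives 67t ≡ 22 (mod 131), and since 67⁻¹ ≡ 88 (mod 131), t ≡ 102. Hence S ≡ 25 + 67·102 = 6859 (mod 8777).
From S ≡ 6859 (mod 8777) write S = 6859 + 8777t. Substituting into S ≡ 29 (mod 43) gives 8777t ≡ 7 (mod 43), and since 5⁻¹ ≡ 26 (mod 43), t ≡ 10. Hence S ≡ 6859 + 8777·10 = 94629 (mod 377411).

94629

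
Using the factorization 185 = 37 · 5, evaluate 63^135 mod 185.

Mod 37: 63 ≡ 26; by Fermat, exponent reduces to 135 mod 36 = 27; 26^27 ≡ 1 (mod 37).
Mod 5: 63 ≡ 3; by Fermat, exponent reduces to 135 mod 4 = 3; 3^3 ≡ 2 (mod 5).
Combine by CRT: x ≡ 1 (mod 37), x ≡ 2 (mod 5) ⇒ x ≡ 112 (mod 185).

112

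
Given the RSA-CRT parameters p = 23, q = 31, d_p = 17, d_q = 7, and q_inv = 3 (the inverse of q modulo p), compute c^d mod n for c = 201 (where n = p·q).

333

m₁ = c^(d_p) mod p: c ≡ 17 (mod 23), and 17^17 mod 23 = 11.
m₂ = c^(d_q) mod q: c ≡ 15 (mod 31), and 15^7 mod 31 = 23.
h = q_inv·(m₁ − m₂) mod p = 3·(11 − 23) mod 23 = 10.
m = m₂ + h·q = 23 + 10·31 = 333.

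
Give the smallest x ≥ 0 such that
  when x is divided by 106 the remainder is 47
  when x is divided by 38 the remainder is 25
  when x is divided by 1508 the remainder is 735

543615

gcd(106, 38) = 2 and 2 | (25 − 47), so the pair is consistent; merging gives x ≡ 1849 (mod 2014), where 2014 = lcm(106, 38).
gcd(2014, 1508) = 2 and 2 | (735 − 1849), so the pair is consistent; merging gives x ≡ 543615 (mod 1518556), where 1518556 = lcm(2014, 1508).
The solution is unique modulo lcm(106, 38, 1508) = 1518556.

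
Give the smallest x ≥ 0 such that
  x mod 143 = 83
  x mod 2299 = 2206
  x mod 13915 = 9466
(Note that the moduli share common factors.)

gcd(143, 2299) = 11 and 11 | (2206 − 83), so the pair is consistent; merging gives x ≡ 6804 (mod 29887), where 29887 = lcm(143, 2299).
gcd(29887, 13915) = 121 and 121 | (9466 − 6804), so the pair is consistent; merging gives x ≡ 2875956 (mod 3437005), where 3437005 = lcm(29887, 13915).
The solution is unique modulo lcm(143, 2299, 13915) = 3437005.

2875956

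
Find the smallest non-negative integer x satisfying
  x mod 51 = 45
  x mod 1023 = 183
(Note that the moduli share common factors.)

5298

Combine the congruences pairwise.
gcd(51, 1023) = 3 and 3 | (183 − 45), so the pair is consistent; merging gives x ≡ 5298 (mod 17391), where 17391 = lcm(51, 1023).
The solution is unique modulo lcm(51, 1023) = 17391.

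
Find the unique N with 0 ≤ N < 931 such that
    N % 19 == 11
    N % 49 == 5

201

From N ≡ 11 (mod 19) write N = 11 + 19t. Substituting into N ≡ 5 (mod 49) gives 19t ≡ 43 (mod 49), and since 19⁻¹ ≡ 31 (mod 49), t ≡ 10. Hence N ≡ 11 + 19·10 = 201 (mod 931).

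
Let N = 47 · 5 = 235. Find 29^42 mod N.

Mod 47: 29 ≡ 29; 29^42 ≡ 32 (mod 47).
Mod 5: 29 ≡ 4; by Fermat, exponent reduces to 42 mod 4 = 2; 4^2 ≡ 1 (mod 5).
Combine by CRT: x ≡ 32 (mod 47), x ≡ 1 (mod 5) ⇒ x ≡ 126 (mod 235).

126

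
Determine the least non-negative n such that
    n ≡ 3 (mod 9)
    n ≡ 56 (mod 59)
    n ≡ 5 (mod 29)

3891

From n ≡ 3 (mod 9) write n = 3 + 9t. Substituting into n ≡ 56 (mod 59) gives 9t ≡ 53 (mod 59), and since 9⁻¹ ≡ 46 (mod 59), t ≡ 19. Hence n ≡ 3 + 9·19 = 174 (mod 531).
From n ≡ 174 (mod 531) write n = 174 + 531t. Substituting into n ≡ 5 (mod 29) gives 531t ≡ 5 (mod 29), and since 9⁻¹ ≡ 13 (mod 29), t ≡ 7. Hence n ≡ 174 + 531·7 = 3891 (mod 15399).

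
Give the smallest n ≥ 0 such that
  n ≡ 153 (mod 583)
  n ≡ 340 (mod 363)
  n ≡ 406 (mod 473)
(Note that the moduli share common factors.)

299815

gcd(583, 363) = 11 and 11 | (340 − 153), so the pair is consistent; merging gives n ≡ 11230 (mod 19239), where 19239 = lcm(583, 363).
gcd(19239, 473) = 11 and 11 | (406 − 11230), so the pair is consistent; merging gives n ≡ 299815 (mod 827277), where 827277 = lcm(19239, 473).
The solution is unique modulo lcm(583, 363, 473) = 827277.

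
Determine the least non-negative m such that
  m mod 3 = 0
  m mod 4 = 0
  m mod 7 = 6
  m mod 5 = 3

From m ≡ 0 (mod 3) write m = 0 + 3t. Substituting into m ≡ 0 (mod 4) gives 3t ≡ 0 (mod 4), and since 3⁻¹ ≡ 3 (mod 4), t ≡ 0. Hence m ≡ 0 + 3·0 = 0 (mod 12).
From m ≡ 0 (mod 12) write m = 0 + 12t. Substituting into m ≡ 6 (mod 7) gives 12t ≡ 6 (mod 7), and since 5⁻¹ ≡ 3 (mod 7), t ≡ 4. Hence m ≡ 0 + 12·4 = 48 (mod 84).
From m ≡ 48 (mod 84) write m = 48 + 84t. Substituting into m ≡ 3 (mod 5) gives 84t ≡ 0 (mod 5), and since 4⁻¹ ≡ 4 (mod 5), t ≡ 0. Hence m ≡ 48 + 84·0 = 48 (mod 420).

48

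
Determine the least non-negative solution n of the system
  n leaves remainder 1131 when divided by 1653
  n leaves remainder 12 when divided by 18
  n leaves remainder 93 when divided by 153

92046

gcd(1653, 18) = 3 and 3 | (12 − 1131), so the pair is consistent; merging gives n ≡ 2784 (mod 9918), where 9918 = lcm(1653, 18).
gcd(9918, 153) = 9 and 9 | (93 − 2784), so the pair is consistent; merging gives n ≡ 92046 (mod 168606), where 168606 = lcm(9918, 153).
The solution is unique modulo lcm(1653, 18, 153) = 168606.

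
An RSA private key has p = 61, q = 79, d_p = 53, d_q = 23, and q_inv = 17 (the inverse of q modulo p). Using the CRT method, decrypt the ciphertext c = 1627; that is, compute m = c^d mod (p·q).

m₁ = c^(d_p) mod p: c ≡ 41 (mod 61), and 41^53 mod 61 = 52.
m₂ = c^(d_q) mod q: c ≡ 47 (mod 79), and 47^23 mod 79 = 59.
h = q_inv·(m₁ − m₂) mod p = 17·(52 − 59) mod 61 = 3.
m = m₂ + h·q = 59 + 3·79 = 296.

296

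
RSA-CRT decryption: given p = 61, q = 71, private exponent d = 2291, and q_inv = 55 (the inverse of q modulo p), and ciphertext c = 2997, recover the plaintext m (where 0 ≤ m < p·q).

1578

d_p = d mod (p−1) = 2291 mod 60 = 11; d_q = d mod (q−1) = 51.
m₁ = c^(d_p) mod p: c ≡ 8 (mod 61), and 8^11 mod 61 = 53.
m₂ = c^(d_q) mod q: c ≡ 15 (mod 71), and 15^51 mod 71 = 16.
h = q_inv·(m₁ − m₂) mod p = 55·(53 − 16) mod 61 = 22.
m = m₂ + h·q = 16 + 22·71 = 1578.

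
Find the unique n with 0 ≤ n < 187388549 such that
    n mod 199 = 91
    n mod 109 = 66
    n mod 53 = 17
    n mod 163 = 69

From n ≡ 91 (mod 199) write n = 91 + 199t. Substituting into n ≡ 66 (mod 109) gives 199t ≡ 84 (mod 109), and since 90⁻¹ ≡ 86 (mod 109), t ≡ 30. Hence n ≡ 91 + 199·30 = 6061 (mod 21691).
From n ≡ 6061 (mod 21691) write n = 6061 + 21691t. Substituting into n ≡ 17 (mod 53) gives 21691t ≡ 51 (mod 53), and since 14⁻¹ ≡ 19 (mod 53), t ≡ 15. Hence n ≡ 6061 + 21691·15 = 331426 (mod 1149623).
From n ≡ 331426 (mod 1149623) write n = 331426 + 1149623t. Substituting into n ≡ 69 (mod 163) gives 1149623t ≡ 22 (mod 163), and since 147⁻¹ ≡ 112 (mod 163), t ≡ 19. Hence n ≡ 331426 + 1149623·19 = 22174263 (mod 187388549).

22174263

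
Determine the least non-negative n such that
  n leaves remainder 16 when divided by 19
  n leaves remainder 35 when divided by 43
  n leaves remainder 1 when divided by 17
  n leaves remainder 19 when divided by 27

13924

The moduli are pairwise coprime; M = 19·43·17·27 = 375003.
M/19 = 19737; 19737 ≡ 15 (mod 19); 15·14 ≡ 1, so inverse 14.
M/43 = 8721; 8721 ≡ 35 (mod 43); 35·16 ≡ 1, so inverse 16.
M/17 = 22059; 22059 ≡ 10 (mod 17); 10·12 ≡ 1, so inverse 12.
M/27 = 13889; 13889 ≡ 11 (mod 27); 11·5 ≡ 1, so inverse 5.
n ≡ 16·19737·14 + 35·8721·16 + 1·22059·12 + 19·13889·5 = 10889011.
10889011 mod 375003 = 13924.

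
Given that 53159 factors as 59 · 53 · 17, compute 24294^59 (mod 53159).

37333

Mod 59: 24294 ≡ 45; by Fermat, exponent reduces to 59 mod 58 = 1; 45^1 ≡ 45 (mod 59).
Mod 53: 24294 ≡ 20; by Fermat, exponent reduces to 59 mod 52 = 7; 20^7 ≡ 21 (mod 53).
Mod 17: 24294 ≡ 1; by Fermat, exponent reduces to 59 mod 16 = 11; 1^11 ≡ 1 (mod 17).
Combine by CRT: x ≡ 45 (mod 59), x ≡ 21 (mod 53), x ≡ 1 (mod 17) ⇒ x ≡ 37333 (mod 53159).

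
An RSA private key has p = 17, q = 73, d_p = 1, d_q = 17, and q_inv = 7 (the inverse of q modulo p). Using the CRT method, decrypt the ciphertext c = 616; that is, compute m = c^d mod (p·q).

m₁ = c^(d_p) mod p: c ≡ 4 (mod 17), and 4^1 mod 17 = 4.
m₂ = c^(d_q) mod q: c ≡ 32 (mod 73), and 32^17 mod 73 = 16.
h = q_inv·(m₁ − m₂) mod p = 7·(4 − 16) mod 17 = 1.
m = m₂ + h·q = 16 + 1·73 = 89.

89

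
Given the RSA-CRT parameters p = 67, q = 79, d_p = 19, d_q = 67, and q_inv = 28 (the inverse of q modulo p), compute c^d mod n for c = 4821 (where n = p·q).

m₁ = c^(d_p) mod p: c ≡ 64 (mod 67), and 64^19 mod 67 = 62.
m₂ = c^(d_q) mod q: c ≡ 2 (mod 79), and 2^67 mod 79 = 13.
h = q_inv·(m₁ − m₂) mod p = 28·(62 − 13) mod 67 = 32.
m = m₂ + h·q = 13 + 32·79 = 2541.

2541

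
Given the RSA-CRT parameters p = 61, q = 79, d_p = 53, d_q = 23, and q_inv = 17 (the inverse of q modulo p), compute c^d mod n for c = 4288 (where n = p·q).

m₁ = c^(d_p) mod p: c ≡ 18 (mod 61), and 18^53 mod 61 = 30.
m₂ = c^(d_q) mod q: c ≡ 22 (mod 79), and 22^23 mod 79 = 65.
h = q_inv·(m₁ − m₂) mod p = 17·(30 − 65) mod 61 = 15.
m = m₂ + h·q = 65 + 15·79 = 1250.

1250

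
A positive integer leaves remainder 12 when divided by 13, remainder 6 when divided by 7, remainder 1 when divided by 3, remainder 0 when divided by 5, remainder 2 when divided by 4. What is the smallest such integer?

The moduli are pairwise coprime; N = 13·7·3·5·4 = 5460.
N/13 = 420; 420 ≡ 4 (mod 13); 4·10 ≡ 1, so inverse 10.
N/7 = 780; 780 ≡ 3 (mod 7); 3·5 ≡ 1, so inverse 5.
N/3 = 1820; 1820 ≡ 2 (mod 3); 2·2 ≡ 1, so inverse 2.
N/5 = 1092; 1092 ≡ 2 (mod 5); 2·3 ≡ 1, so inverse 3.
N/4 = 1365; 1365 ≡ 1 (mod 4), inverse 1.
x ≡ 12·420·10 + 6·780·5 + 1·1820·2 + 0·1092·3 + 2·1365·1 = 80170.
80170 mod 5460 = 3730.

3730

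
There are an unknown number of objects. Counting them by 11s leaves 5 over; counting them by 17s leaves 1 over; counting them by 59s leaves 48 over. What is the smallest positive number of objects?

From N ≡ 5 (mod 11) write N = 5 + 11t. Substituting into N ≡ 1 (mod 17) gives 11t ≡ 13 (mod 17), and since 11⁻¹ ≡ 14 (mod 17), t ≡ 12. Hence N ≡ 5 + 11·12 = 137 (mod 187).
From N ≡ 137 (mod 187) write N = 137 + 187t. Substituting into N ≡ 48 (mod 59) gives 187t ≡ 29 (mod 59), and since 10⁻¹ ≡ 6 (mod 59), t ≡ 56. Hence N ≡ 137 + 187·56 = 10609 (mod 11033).

10609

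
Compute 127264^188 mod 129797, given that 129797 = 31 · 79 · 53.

42436

Mod 31: 127264 ≡ 9; by Fermat, exponent reduces to 188 mod 30 = 8; 9^8 ≡ 28 (mod 31).
Mod 79: 127264 ≡ 74; by Fermat, exponent reduces to 188 mod 78 = 32; 74^32 ≡ 13 (mod 79).
Mod 53: 127264 ≡ 11; by Fermat, exponent reduces to 188 mod 52 = 32; 11^32 ≡ 36 (mod 53).
Combine by CRT: x ≡ 28 (mod 31), x ≡ 13 (mod 79), x ≡ 36 (mod 53) ⇒ x ≡ 42436 (mod 129797).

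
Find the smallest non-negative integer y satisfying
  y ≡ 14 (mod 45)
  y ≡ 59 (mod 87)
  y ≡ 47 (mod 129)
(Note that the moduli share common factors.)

gcd(45, 87) = 3 and 3 | (59 − 14), so the pair is consistent; merging gives y ≡ 59 (mod 1305), where 1305 = lcm(45, 87).
gcd(1305, 129) = 3 and 3 | (47 − 59), so the pair is consistent; merging gives y ≡ 32684 (mod 56115), where 56115 = lcm(1305, 129).
The solution is unique modulo lcm(45, 87, 129) = 56115.

32684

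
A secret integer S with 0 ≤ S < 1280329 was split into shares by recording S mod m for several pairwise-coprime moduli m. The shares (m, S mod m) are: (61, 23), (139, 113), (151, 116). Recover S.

792413

From S ≡ 23 (mod 61) write S = 23 + 61t. Substituting into S ≡ 113 (mod 139) gives 61t ≡ 90 (mod 139), and since 61⁻¹ ≡ 98 (mod 139), t ≡ 63. Hence S ≡ 23 + 61·63 = 3866 (mod 8479).
From S ≡ 3866 (mod 8479) write S = 3866 + 8479t. Substituting into S ≡ 116 (mod 151) gives 8479t ≡ 25 (mod 151), and since 23⁻¹ ≡ 46 (mod 151), t ≡ 93. Hence S ≡ 3866 + 8479·93 = 792413 (mod 1280329).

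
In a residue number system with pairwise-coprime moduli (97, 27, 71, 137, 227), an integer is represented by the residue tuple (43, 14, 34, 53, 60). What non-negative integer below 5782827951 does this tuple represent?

2374402127

The moduli are pairwise coprime; N = 97·27·71·137·227 = 5782827951.
N/97 = 59616783; 59616783 ≡ 1 (mod 97), inverse 1.
N/27 = 214178813; 214178813 ≡ 17 (mod 27); 17·8 ≡ 1, so inverse 8.
N/71 = 81448281; 81448281 ≡ 63 (mod 71); 63·62 ≡ 1, so inverse 62.
N/137 = 42210423; 42210423 ≡ 38 (mod 137); 38·119 ≡ 1, so inverse 119.
N/227 = 25475013; 25475013 ≡ 165 (mod 227); 165·216 ≡ 1, so inverse 216.
x ≡ 43·59616783·1 + 14·214178813·8 + 34·81448281·62 + 53·42210423·119 + 60·25475013·216 = 794621831414.
794621831414 mod 5782827951 = 2374402127.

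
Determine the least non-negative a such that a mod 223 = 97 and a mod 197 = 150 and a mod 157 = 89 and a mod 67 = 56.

Combine the congruences pairwise.
From a ≡ 97 (mod 223) write a = 97 + 223t. Substituting into a ≡ 150 (mod 197) gives 223t ≡ 53 (mod 197), and since 26⁻¹ ≡ 144 (mod 197), t ≡ 146. Hence a ≡ 97 + 223·146 = 32655 (mod 43931).
From a ≡ 32655 (mod 43931) write a = 32655 + 43931t. Substituting into a ≡ 89 (mod 157) gives 43931t ≡ 90 (mod 157), and since 128⁻¹ ≡ 92 (mod 157), t ≡ 116. Hence a ≡ 32655 + 43931·116 = 5128651 (mod 6897167).
From a ≡ 5128651 (mod 6897167) write a = 5128651 + 6897167t. Substituting into a ≡ 56 (mod 67) gives 6897167t ≡ 54 (mod 67), and since 53⁻¹ ≡ 43 (mod 67), t ≡ 44. Hence a ≡ 5128651 + 6897167·44 = 308603999 (mod 462110189).

308603999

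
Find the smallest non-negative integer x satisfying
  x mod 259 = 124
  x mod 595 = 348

14628

gcd(259, 595) = 7 and 7 | (348 − 124), so the pair is consistent; merging gives x ≡ 14628 (mod 22015), where 22015 = lcm(259, 595).
The solution is unique modulo lcm(259, 595) = 22015.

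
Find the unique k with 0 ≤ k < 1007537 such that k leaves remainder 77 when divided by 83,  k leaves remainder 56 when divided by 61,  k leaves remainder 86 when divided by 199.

From k ≡ 77 (mod 83) write k = 77 + 83t. Substituting into k ≡ 56 (mod 61) gives 83t ≡ 40 (mod 61), and since 22⁻¹ ≡ 25 (mod 61), t ≡ 24. Hence k ≡ 77 + 83·24 = 2069 (mod 5063).
From k ≡ 2069 (mod 5063) write k = 2069 + 5063t. Substituting into k ≡ 86 (mod 199) gives 5063t ≡ 7 (mod 199), and since 88⁻¹ ≡ 147 (mod 199), t ≡ 34. Hence k ≡ 2069 + 5063·34 = 174211 (mod 1007537).

174211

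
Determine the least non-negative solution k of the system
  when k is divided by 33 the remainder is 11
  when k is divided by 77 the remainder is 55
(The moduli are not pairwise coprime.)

gcd(33, 77) = 11 and 11 | (55 − 11), so the pair is consistent; merging gives k ≡ 209 (mod 231), where 231 = lcm(33, 77).
The solution is unique modulo lcm(33, 77) = 231.

209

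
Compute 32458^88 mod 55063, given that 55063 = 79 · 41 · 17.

17016

Mod 79: 32458 ≡ 68; by Fermat, exponent reduces to 88 mod 78 = 10; 68^10 ≡ 31 (mod 79).
Mod 41: 32458 ≡ 27; by Fermat, exponent reduces to 88 mod 40 = 8; 27^8 ≡ 1 (mod 41).
Mod 17: 32458 ≡ 5; by Fermat, exponent reduces to 88 mod 16 = 8; 5^8 ≡ 16 (mod 17).
Combine by CRT: x ≡ 31 (mod 79), x ≡ 1 (mod 41), x ≡ 16 (mod 17) ⇒ x ≡ 17016 (mod 55063).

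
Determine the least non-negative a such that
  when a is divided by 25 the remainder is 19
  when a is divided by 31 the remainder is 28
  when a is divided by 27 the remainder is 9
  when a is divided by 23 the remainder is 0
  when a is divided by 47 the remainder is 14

17779644

The moduli are pairwise coprime; N = 25·31·27·23·47 = 22619925.
N/25 = 904797; 904797 ≡ 22 (mod 25); 22·8 ≡ 1, so inverse 8.
N/31 = 729675; 729675 ≡ 28 (mod 31); 28·10 ≡ 1, so inverse 10.
N/27 = 837775; 837775 ≡ 19 (mod 27); 19·10 ≡ 1, so inverse 10.
N/23 = 983475; 983475 ≡ 18 (mod 23); 18·9 ≡ 1, so inverse 9.
N/47 = 481275; 481275 ≡ 42 (mod 47); 42·28 ≡ 1, so inverse 28.
a ≡ 19·904797·8 + 28·729675·10 + 9·837775·10 + 0·983475·9 + 14·481275·28 = 605897694.
605897694 mod 22619925 = 17779644.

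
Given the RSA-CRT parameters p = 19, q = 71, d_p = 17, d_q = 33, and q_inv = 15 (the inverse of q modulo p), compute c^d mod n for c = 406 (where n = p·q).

467

m₁ = c^(d_p) mod p: c ≡ 7 (mod 19), and 7^17 mod 19 = 11.
m₂ = c^(d_q) mod q: c ≡ 51 (mod 71), and 51^33 mod 71 = 41.
h = q_inv·(m₁ − m₂) mod p = 15·(11 − 41) mod 19 = 6.
m = m₂ + h·q = 41 + 6·71 = 467.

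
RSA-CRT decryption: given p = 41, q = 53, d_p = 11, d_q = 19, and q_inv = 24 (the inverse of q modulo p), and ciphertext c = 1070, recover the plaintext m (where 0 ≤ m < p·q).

1480

m₁ = c^(d_p) mod p: c ≡ 4 (mod 41), and 4^11 mod 41 = 4.
m₂ = c^(d_q) mod q: c ≡ 10 (mod 53), and 10^19 mod 53 = 49.
h = q_inv·(m₁ − m₂) mod p = 24·(4 − 49) mod 41 = 27.
m = m₂ + h·q = 49 + 27·53 = 1480.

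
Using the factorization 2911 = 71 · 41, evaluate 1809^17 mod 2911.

Mod 71: 1809 ≡ 34; 34^17 ≡ 41 (mod 71).
Mod 41: 1809 ≡ 5; 5^17 ≡ 21 (mod 41).
Combine by CRT: x ≡ 41 (mod 71), x ≡ 21 (mod 41) ⇒ x ≡ 964 (mod 2911).

964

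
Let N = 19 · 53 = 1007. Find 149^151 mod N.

Mod 19: 149 ≡ 16; by Fermat, exponent reduces to 151 mod 18 = 7; 16^7 ≡ 17 (mod 19).
Mod 53: 149 ≡ 43; by Fermat, exponent reduces to 151 mod 52 = 47; 43^47 ≡ 29 (mod 53).
Combine by CRT: x ≡ 17 (mod 19), x ≡ 29 (mod 53) ⇒ x ≡ 188 (mod 1007).

188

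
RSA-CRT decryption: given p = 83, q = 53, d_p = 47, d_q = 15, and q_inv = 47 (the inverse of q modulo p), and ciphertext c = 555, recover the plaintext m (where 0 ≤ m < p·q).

1177

m₁ = c^(d_p) mod p: c ≡ 57 (mod 83), and 57^47 mod 83 = 15.
m₂ = c^(d_q) mod q: c ≡ 25 (mod 53), and 25^15 mod 53 = 11.
h = q_inv·(m₁ − m₂) mod p = 47·(15 − 11) mod 83 = 22.
m = m₂ + h·q = 11 + 22·53 = 1177.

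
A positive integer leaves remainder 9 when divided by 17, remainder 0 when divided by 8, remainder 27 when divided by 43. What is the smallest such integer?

The moduli are pairwise coprime; M = 17·8·43 = 5848.
M/17 = 344; 344 ≡ 4 (mod 17); 4·13 ≡ 1, so inverse 13.
M/8 = 731; 731 ≡ 3 (mod 8); 3·3 ≡ 1, so inverse 3.
M/43 = 136; 136 ≡ 7 (mod 43); 7·37 ≡ 1, so inverse 37.
N ≡ 9·344·13 + 0·731·3 + 27·136·37 = 176112.
176112 mod 5848 = 672.

672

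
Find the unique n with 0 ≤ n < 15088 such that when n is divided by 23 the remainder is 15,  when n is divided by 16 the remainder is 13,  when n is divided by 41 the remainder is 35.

9629

From n ≡ 15 (mod 23) write n = 15 + 23t. Substituting into n ≡ 13 (mod 16) gives 23t ≡ 14 (mod 16), and since 7⁻¹ ≡ 7 (mod 16), t ≡ 2. Hence n ≡ 15 + 23·2 = 61 (mod 368).
From n ≡ 61 (mod 368) write n = 61 + 368t. Substituting into n ≡ 35 (mod 41) gives 368t ≡ 15 (mod 41), and since 40⁻¹ ≡ 40 (mod 41), t ≡ 26. Hence n ≡ 61 + 368·26 = 9629 (mod 15088).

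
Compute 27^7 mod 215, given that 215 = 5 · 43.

128

Mod 5: 27 ≡ 2; by Fermat, exponent reduces to 7 mod 4 = 3; 2^3 ≡ 3 (mod 5).
Mod 43: 27 ≡ 27; 27^7 ≡ 42 (mod 43).
Combine by CRT: x ≡ 3 (mod 5), x ≡ 42 (mod 43) ⇒ x ≡ 128 (mod 215).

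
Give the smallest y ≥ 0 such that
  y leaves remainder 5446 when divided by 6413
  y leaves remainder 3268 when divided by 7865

Combine the congruences pairwise.
gcd(6413, 7865) = 121 and 121 | (3268 − 5446), so the pair is consistent; merging gives y ≡ 223488 (mod 416845), where 416845 = lcm(6413, 7865).
The solution is unique modulo lcm(6413, 7865) = 416845.

223488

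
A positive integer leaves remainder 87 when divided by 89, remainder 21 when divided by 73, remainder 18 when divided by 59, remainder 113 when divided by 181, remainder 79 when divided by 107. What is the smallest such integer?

6848793591

From k ≡ 87 (mod 89) write k = 87 + 89t. Substituting into k ≡ 21 (mod 73) gives 89t ≡ 7 (mod 73), and since 16⁻¹ ≡ 32 (mod 73), t ≡ 5. Hence k ≡ 87 + 89·5 = 532 (mod 6497).
From k ≡ 532 (mod 6497) write k = 532 + 6497t. Substituting into k ≡ 18 (mod 59) gives 6497t ≡ 17 (mod 59), and since 7⁻¹ ≡ 17 (mod 59), t ≡ 53. Hence k ≡ 532 + 6497·53 = 344873 (mod 383323).
From k ≡ 344873 (mod 383323) write k = 344873 + 383323t. Substituting into k ≡ 113 (mod 181) gives 383323t ≡ 45 (mod 181), and since 146⁻¹ ≡ 31 (mod 181), t ≡ 128. Hence k ≡ 344873 + 383323·128 = 49410217 (mod 69381463).
From k ≡ 49410217 (mod 69381463) write k = 49410217 + 69381463t. Substituting into k ≡ 79 (mod 107) gives 69381463t ≡ 1 (mod 107), and since 95⁻¹ ≡ 98 (mod 107), t ≡ 98. Hence k ≡ 49410217 + 69381463·98 = 6848793591 (mod 7423816541).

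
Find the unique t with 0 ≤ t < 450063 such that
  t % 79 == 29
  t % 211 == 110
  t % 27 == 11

98858

The moduli are pairwise coprime; N = 79·211·27 = 450063.
N/79 = 5697; 5697 ≡ 9 (mod 79); 9·44 ≡ 1, so inverse 44.
N/211 = 2133; 2133 ≡ 23 (mod 211); 23·156 ≡ 1, so inverse 156.
N/27 = 16669; 16669 ≡ 10 (mod 27); 10·19 ≡ 1, so inverse 19.
t ≡ 29·5697·44 + 110·2133·156 + 11·16669·19 = 47355473.
47355473 mod 450063 = 98858.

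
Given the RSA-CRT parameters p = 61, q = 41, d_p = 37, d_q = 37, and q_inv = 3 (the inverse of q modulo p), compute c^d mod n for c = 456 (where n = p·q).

1005

m₁ = c^(d_p) mod p: c ≡ 29 (mod 61), and 29^37 mod 61 = 29.
m₂ = c^(d_q) mod q: c ≡ 5 (mod 41), and 5^37 mod 41 = 21.
h = q_inv·(m₁ − m₂) mod p = 3·(29 − 21) mod 61 = 24.
m = m₂ + h·q = 21 + 24·41 = 1005.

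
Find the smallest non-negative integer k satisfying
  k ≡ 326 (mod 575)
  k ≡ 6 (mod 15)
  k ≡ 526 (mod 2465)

727701

gcd(575, 15) = 5 and 5 | (6 − 326), so the pair is consistent; merging gives k ≡ 1476 (mod 1725), where 1725 = lcm(575, 15).
gcd(1725, 2465) = 5 and 5 | (526 − 1476), so the pair is consistent; merging gives k ≡ 727701 (mod 850425), where 850425 = lcm(1725, 2465).
The solution is unique modulo lcm(575, 15, 2465) = 850425.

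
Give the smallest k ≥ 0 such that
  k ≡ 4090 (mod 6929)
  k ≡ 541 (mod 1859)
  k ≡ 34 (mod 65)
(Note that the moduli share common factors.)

gcd(6929, 1859) = 169 and 169 | (541 − 4090), so the pair is consistent; merging gives k ≡ 52593 (mod 76219), where 76219 = lcm(6929, 1859).
gcd(76219, 65) = 13 and 13 | (34 − 52593), so the pair is consistent; merging gives k ≡ 357469 (mod 381095), where 381095 = lcm(76219, 65).
The solution is unique modulo lcm(6929, 1859, 65) = 381095.

357469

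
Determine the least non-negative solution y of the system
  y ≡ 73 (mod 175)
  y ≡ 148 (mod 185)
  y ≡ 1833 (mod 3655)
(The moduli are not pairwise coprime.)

gcd(175, 185) = 5 and 5 | (148 − 73), so the pair is consistent; merging gives y ≡ 1998 (mod 6475), where 6475 = lcm(175, 185).
gcd(6475, 3655) = 5 and 5 | (1833 − 1998), so the pair is consistent; merging gives y ≡ 2242348 (mod 4733225), where 4733225 = lcm(6475, 3655).
The solution is unique modulo lcm(175, 185, 3655) = 4733225.

2242348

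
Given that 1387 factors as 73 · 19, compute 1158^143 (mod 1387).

854

Mod 73: 1158 ≡ 63; by Fermat, exponent reduces to 143 mod 72 = 71; 63^71 ≡ 51 (mod 73).
Mod 19: 1158 ≡ 18; by Fermat, exponent reduces to 143 mod 18 = 17; 18^17 ≡ 18 (mod 19).
Combine by CRT: x ≡ 51 (mod 73), x ≡ 18 (mod 19) ⇒ x ≡ 854 (mod 1387).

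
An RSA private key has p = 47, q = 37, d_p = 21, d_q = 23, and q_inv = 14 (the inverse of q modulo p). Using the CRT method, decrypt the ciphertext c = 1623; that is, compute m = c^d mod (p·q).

1682

m₁ = c^(d_p) mod p: c ≡ 25 (mod 47), and 25^21 mod 47 = 37.
m₂ = c^(d_q) mod q: c ≡ 32 (mod 37), and 32^23 mod 37 = 17.
h = q_inv·(m₁ − m₂) mod p = 14·(37 − 17) mod 47 = 45.
m = m₂ + h·q = 17 + 45·37 = 1682.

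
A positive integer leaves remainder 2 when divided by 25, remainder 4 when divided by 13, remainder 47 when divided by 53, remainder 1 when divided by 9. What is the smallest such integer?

The moduli are pairwise coprime; N = 25·13·53·9 = 155025.
N/25 = 6201; 6201 ≡ 1 (mod 25), inverse 1.
N/13 = 11925; 11925 ≡ 4 (mod 13); 4·10 ≡ 1, so inverse 10.
N/53 = 2925; 2925 ≡ 10 (mod 53); 10·16 ≡ 1, so inverse 16.
N/9 = 17225; 17225 ≡ 8 (mod 9); 8·8 ≡ 1, so inverse 8.
a ≡ 2·6201·1 + 4·11925·10 + 47·2925·16 + 1·17225·8 = 2826802.
2826802 mod 155025 = 36352.

36352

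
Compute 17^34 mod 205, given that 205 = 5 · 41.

Mod 5: 17 ≡ 2; by Fermat, exponent reduces to 34 mod 4 = 2; 2^2 ≡ 4 (mod 5).
Mod 41: 17 ≡ 17; 17^34 ≡ 36 (mod 41).
Combine by CRT: x ≡ 4 (mod 5), x ≡ 36 (mod 41) ⇒ x ≡ 159 (mod 205).

159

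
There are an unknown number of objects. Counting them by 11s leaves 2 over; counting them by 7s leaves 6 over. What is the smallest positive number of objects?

From N ≡ 2 (mod 11) write N = 2 + 11t. Substituting into N ≡ 6 (mod 7) gives 11t ≡ 4 (mod 7), and since 4⁻¹ ≡ 2 (mod 7), t ≡ 1. Hence N ≡ 2 + 11·1 = 13 (mod 77).

13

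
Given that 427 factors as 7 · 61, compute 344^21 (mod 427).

Mod 7: 344 ≡ 1; by Fermat, exponent reduces to 21 mod 6 = 3; 1^3 ≡ 1 (mod 7).
Mod 61: 344 ≡ 39; 39^21 ≡ 3 (mod 61).
Combine by CRT: x ≡ 1 (mod 7), x ≡ 3 (mod 61) ⇒ x ≡ 64 (mod 427).

64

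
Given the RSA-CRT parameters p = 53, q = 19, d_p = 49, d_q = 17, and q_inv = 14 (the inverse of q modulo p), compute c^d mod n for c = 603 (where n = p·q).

m₁ = c^(d_p) mod p: c ≡ 20 (mod 53), and 20^49 mod 53 = 35.
m₂ = c^(d_q) mod q: c ≡ 14 (mod 19), and 14^17 mod 19 = 15.
h = q_inv·(m₁ − m₂) mod p = 14·(35 − 15) mod 53 = 15.
m = m₂ + h·q = 15 + 15·19 = 300.

300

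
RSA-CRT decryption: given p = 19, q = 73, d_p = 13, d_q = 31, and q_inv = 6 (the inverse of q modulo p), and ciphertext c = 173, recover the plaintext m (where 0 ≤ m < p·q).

m₁ = c^(d_p) mod p: c ≡ 2 (mod 19), and 2^13 mod 19 = 3.
m₂ = c^(d_q) mod q: c ≡ 27 (mod 73), and 27^31 mod 73 = 46.
h = q_inv·(m₁ − m₂) mod p = 6·(3 − 46) mod 19 = 8.
m = m₂ + h·q = 46 + 8·73 = 630.

630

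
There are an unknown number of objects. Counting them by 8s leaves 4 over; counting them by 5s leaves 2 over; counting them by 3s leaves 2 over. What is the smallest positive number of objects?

From N ≡ 4 (mod 8) write N = 4 + 8t. Substituting into N ≡ 2 (mod 5) gives 8t ≡ 3 (mod 5), and since 3⁻¹ ≡ 2 (mod 5), t ≡ 1. Hence N ≡ 4 + 8·1 = 12 (mod 40).
From N ≡ 12 (mod 40) write N = 12 + 40t. Substituting into N ≡ 2 (mod 3) gives 40t ≡ 2 (mod 3), and since 1⁻¹ ≡ 1 (mod 3), t ≡ 2. Hence N ≡ 12 + 40·2 = 92 (mod 120).

92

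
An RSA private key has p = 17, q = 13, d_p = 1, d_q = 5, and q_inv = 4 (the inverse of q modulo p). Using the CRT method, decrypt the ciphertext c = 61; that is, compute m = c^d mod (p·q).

146

m₁ = c^(d_p) mod p: c ≡ 10 (mod 17), and 10^1 mod 17 = 10.
m₂ = c^(d_q) mod q: c ≡ 9 (mod 13), and 9^5 mod 13 = 3.
h = q_inv·(m₁ − m₂) mod p = 4·(10 − 3) mod 17 = 11.
m = m₂ + h·q = 3 + 11·13 = 146.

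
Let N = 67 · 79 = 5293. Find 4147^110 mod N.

5263

Mod 67: 4147 ≡ 60; by Fermat, exponent reduces to 110 mod 66 = 44; 60^44 ≡ 37 (mod 67).
Mod 79: 4147 ≡ 39; by Fermat, exponent reduces to 110 mod 78 = 32; 39^32 ≡ 49 (mod 79).
Combine by CRT: x ≡ 37 (mod 67), x ≡ 49 (mod 79) ⇒ x ≡ 5263 (mod 5293).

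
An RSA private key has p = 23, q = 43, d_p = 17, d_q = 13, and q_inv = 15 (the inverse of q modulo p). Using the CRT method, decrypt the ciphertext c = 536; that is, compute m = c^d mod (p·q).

m₁ = c^(d_p) mod p: c ≡ 7 (mod 23), and 7^17 mod 23 = 19.
m₂ = c^(d_q) mod q: c ≡ 20 (mod 43), and 20^13 mod 43 = 19.
h = q_inv·(m₁ − m₂) mod p = 15·(19 − 19) mod 23 = 0.
m = m₂ + h·q = 19 + 0·43 = 19.

19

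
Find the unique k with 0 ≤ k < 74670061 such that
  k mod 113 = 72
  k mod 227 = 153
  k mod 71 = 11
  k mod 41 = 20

58440395

The moduli are pairwise coprime; N = 113·227·71·41 = 74670061.
N/113 = 660797; 660797 ≡ 86 (mod 113); 86·46 ≡ 1, so inverse 46.
N/227 = 328943; 328943 ≡ 20 (mod 227); 20·193 ≡ 1, so inverse 193.
N/71 = 1051691; 1051691 ≡ 39 (mod 71); 39·51 ≡ 1, so inverse 51.
N/41 = 1821221; 1821221 ≡ 1 (mod 41), inverse 1.
k ≡ 72·660797·46 + 153·328943·193 + 11·1051691·51 + 20·1821221·1 = 12528340582.
12528340582 mod 74670061 = 58440395.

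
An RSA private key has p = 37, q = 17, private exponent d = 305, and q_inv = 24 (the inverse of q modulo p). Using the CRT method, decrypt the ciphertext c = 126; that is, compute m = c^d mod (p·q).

143

d_p = d mod (p−1) = 305 mod 36 = 17; d_q = d mod (q−1) = 1.
m₁ = c^(d_p) mod p: c ≡ 15 (mod 37), and 15^17 mod 37 = 32.
m₂ = c^(d_q) mod q: c ≡ 7 (mod 17), and 7^1 mod 17 = 7.
h = q_inv·(m₁ − m₂) mod p = 24·(32 − 7) mod 37 = 8.
m = m₂ + h·q = 7 + 8·17 = 143.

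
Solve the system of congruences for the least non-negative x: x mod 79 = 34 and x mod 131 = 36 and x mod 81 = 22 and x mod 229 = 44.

From x ≡ 34 (mod 79) write x = 34 + 79t. Substituting into x ≡ 36 (mod 131) gives 79t ≡ 2 (mod 131), and since 79⁻¹ ≡ 68 (mod 131), t ≡ 5. Hence x ≡ 34 + 79·5 = 429 (mod 10349).
From x ≡ 429 (mod 10349) write x = 429 + 10349t. Substituting into x ≡ 22 (mod 81) gives 10349t ≡ 79 (mod 81), and since 62⁻¹ ≡ 17 (mod 81), t ≡ 47. Hence x ≡ 429 + 10349·47 = 486832 (mod 838269).
From x ≡ 486832 (mod 838269) write x = 486832 + 838269t. Substituting into x ≡ 44 (mod 229) gives 838269t ≡ 66 (mod 229), and since 129⁻¹ ≡ 158 (mod 229), t ≡ 123. Hence x ≡ 486832 + 838269·123 = 103593919 (mod 191963601).

103593919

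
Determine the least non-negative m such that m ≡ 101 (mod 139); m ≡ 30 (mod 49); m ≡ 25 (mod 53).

165650

From m ≡ 101 (mod 139) write m = 101 + 139t. Substituting into m ≡ 30 (mod 49) gives 139t ≡ 27 (mod 49), and since 41⁻¹ ≡ 6 (mod 49), t ≡ 15. Hence m ≡ 101 + 139·15 = 2186 (mod 6811).
From m ≡ 2186 (mod 6811) write m = 2186 + 6811t. Substituting into m ≡ 25 (mod 53) gives 6811t ≡ 12 (mod 53), and since 27⁻¹ ≡ 2 (mod 53), t ≡ 24. Hence m ≡ 2186 + 6811·24 = 165650 (mod 360983).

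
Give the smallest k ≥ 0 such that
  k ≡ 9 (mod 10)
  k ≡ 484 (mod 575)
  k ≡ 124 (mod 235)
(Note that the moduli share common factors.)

33259

Combine the congruences pairwise.
gcd(10, 575) = 5 and 5 | (484 − 9), so the pair is consistent; merging gives k ≡ 1059 (mod 1150), where 1150 = lcm(10, 575).
gcd(1150, 235) = 5 and 5 | (124 − 1059), so the pair is consistent; merging gives k ≡ 33259 (mod 54050), where 54050 = lcm(1150, 235).
The solution is unique modulo lcm(10, 575, 235) = 54050.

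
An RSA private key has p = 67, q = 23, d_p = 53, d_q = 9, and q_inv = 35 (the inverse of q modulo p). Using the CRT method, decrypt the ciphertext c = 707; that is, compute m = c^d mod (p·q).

m₁ = c^(d_p) mod p: c ≡ 37 (mod 67), and 37^53 mod 67 = 29.
m₂ = c^(d_q) mod q: c ≡ 17 (mod 23), and 17^9 mod 23 = 7.
h = q_inv·(m₁ − m₂) mod p = 35·(29 − 7) mod 67 = 33.
m = m₂ + h·q = 7 + 33·23 = 766.

766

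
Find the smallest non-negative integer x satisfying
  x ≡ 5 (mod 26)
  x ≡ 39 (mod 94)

gcd(26, 94) = 2 and 2 | (39 − 5), so the pair is consistent; merging gives x ≡ 603 (mod 1222), where 1222 = lcm(26, 94).
The solution is unique modulo lcm(26, 94) = 1222.

603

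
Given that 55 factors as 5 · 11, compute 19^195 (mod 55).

Mod 5: 19 ≡ 4; by Fermat, exponent reduces to 195 mod 4 = 3; 4^3 ≡ 4 (mod 5).
Mod 11: 19 ≡ 8; by Fermat, exponent reduces to 195 mod 10 = 5; 8^5 ≡ 10 (mod 11).
Combine by CRT: x ≡ 4 (mod 5), x ≡ 10 (mod 11) ⇒ x ≡ 54 (mod 55).

54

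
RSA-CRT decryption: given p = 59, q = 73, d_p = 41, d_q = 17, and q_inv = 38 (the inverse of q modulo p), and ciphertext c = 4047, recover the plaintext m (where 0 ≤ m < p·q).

1549

m₁ = c^(d_p) mod p: c ≡ 35 (mod 59), and 35^41 mod 59 = 15.
m₂ = c^(d_q) mod q: c ≡ 32 (mod 73), and 32^17 mod 73 = 16.
h = q_inv·(m₁ − m₂) mod p = 38·(15 − 16) mod 59 = 21.
m = m₂ + h·q = 16 + 21·73 = 1549.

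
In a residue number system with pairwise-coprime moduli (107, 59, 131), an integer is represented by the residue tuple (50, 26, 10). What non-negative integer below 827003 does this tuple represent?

Combine the congruences pairwise.
From x ≡ 50 (mod 107) write x = 50 + 107t. Substituting into x ≡ 26 (mod 59) gives 107t ≡ 35 (mod 59), and since 48⁻¹ ≡ 16 (mod 59), t ≡ 29. Hence x ≡ 50 + 107·29 = 3153 (mod 6313).
From x ≡ 3153 (mod 6313) write x = 3153 + 6313t. Substituting into x ≡ 10 (mod 131) gives 6313t ≡ 1 (mod 131), and since 25⁻¹ ≡ 21 (mod 131), t ≡ 21. Hence x ≡ 3153 + 6313·21 = 135726 (mod 827003).

135726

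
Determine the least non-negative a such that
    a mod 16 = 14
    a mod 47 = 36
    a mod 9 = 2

The moduli are pairwise coprime; N = 16·47·9 = 6768.
N/16 = 423; 423 ≡ 7 (mod 16); 7·7 ≡ 1, so inverse 7.
N/47 = 144; 144 ≡ 3 (mod 47); 3·16 ≡ 1, so inverse 16.
N/9 = 752; 752 ≡ 5 (mod 9); 5·2 ≡ 1, so inverse 2.
a ≡ 14·423·7 + 36·144·16 + 2·752·2 = 127406.
127406 mod 6768 = 5582.

5582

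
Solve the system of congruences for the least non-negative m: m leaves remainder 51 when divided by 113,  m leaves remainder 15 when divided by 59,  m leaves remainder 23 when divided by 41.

The moduli are pairwise coprime; N = 113·59·41 = 273347.
N/113 = 2419; 2419 ≡ 46 (mod 113); 46·86 ≡ 1, so inverse 86.
N/59 = 4633; 4633 ≡ 31 (mod 59); 31·40 ≡ 1, so inverse 40.
N/41 = 6667; 6667 ≡ 25 (mod 41); 25·23 ≡ 1, so inverse 23.
m ≡ 51·2419·86 + 15·4633·40 + 23·6667·23 = 16916377.
16916377 mod 273347 = 242210.

242210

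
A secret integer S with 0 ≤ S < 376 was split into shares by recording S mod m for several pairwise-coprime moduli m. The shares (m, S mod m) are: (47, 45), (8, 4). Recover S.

92

From S ≡ 45 (mod 47) write S = 45 + 47t. Substituting into S ≡ 4 (mod 8) gives 47t ≡ 7 (mod 8), and since 7⁻¹ ≡ 7 (mod 8), t ≡ 1. Hence S ≡ 45 + 47·1 = 92 (mod 376).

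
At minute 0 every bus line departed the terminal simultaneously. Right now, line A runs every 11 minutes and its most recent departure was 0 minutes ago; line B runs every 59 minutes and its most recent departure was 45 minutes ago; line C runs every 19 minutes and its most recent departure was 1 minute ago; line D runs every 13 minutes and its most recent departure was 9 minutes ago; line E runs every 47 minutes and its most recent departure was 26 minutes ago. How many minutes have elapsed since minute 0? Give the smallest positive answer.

From t ≡ 0 (mod 11) write t = 0 + 11s. Substituting into t ≡ 45 (mod 59) gives 11s ≡ 45 (mod 59), and since 11⁻¹ ≡ 43 (mod 59), s ≡ 47. Hence t ≡ 0 + 11·47 = 517 (mod 649).
From t ≡ 517 (mod 649) write t = 517 + 649s. Substituting into t ≡ 1 (mod 19) gives 649s ≡ 16 (mod 19), and since 3⁻¹ ≡ 13 (mod 19), s ≡ 18. Hence t ≡ 517 + 649·18 = 12199 (mod 12331).
From t ≡ 12199 (mod 12331) write t = 12199 + 12331s. Substituting into t ≡ 9 (mod 13) gives 12331s ≡ 4 (mod 13), and since 7⁻¹ ≡ 2 (mod 13), s ≡ 8. Hence t ≡ 12199 + 12331·8 = 110847 (mod 160303).
From t ≡ 110847 (mod 160303) write t = 110847 + 160303s. Substituting into t ≡ 26 (mod 47) gives 160303s ≡ 5 (mod 47), and since 33⁻¹ ≡ 10 (mod 47), s ≡ 3. Hence t ≡ 110847 + 160303·3 = 591756 (mod 7534241).

591756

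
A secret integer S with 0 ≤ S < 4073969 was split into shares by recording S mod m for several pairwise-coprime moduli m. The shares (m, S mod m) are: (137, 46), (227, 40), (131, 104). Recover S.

The moduli are pairwise coprime; N = 137·227·131 = 4073969.
N/137 = 29737; 29737 ≡ 8 (mod 137); 8·120 ≡ 1, so inverse 120.
N/227 = 17947; 17947 ≡ 14 (mod 227); 14·146 ≡ 1, so inverse 146.
N/131 = 31099; 31099 ≡ 52 (mod 131); 52·63 ≡ 1, so inverse 63.
S ≡ 46·29737·120 + 40·17947·146 + 104·31099·63 = 472719368.
472719368 mod 4073969 = 138964.

138964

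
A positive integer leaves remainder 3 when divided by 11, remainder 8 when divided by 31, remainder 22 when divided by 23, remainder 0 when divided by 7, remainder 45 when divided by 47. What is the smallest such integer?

From a ≡ 3 (mod 11) write a = 3 + 11t. Substituting into a ≡ 8 (mod 31) gives 11t ≡ 5 (mod 31), and since 11⁻¹ ≡ 17 (mod 31), t ≡ 23. Hence a ≡ 3 + 11·23 = 256 (mod 341).
From a ≡ 256 (mod 341) write a = 256 + 341t. Substituting into a ≡ 22 (mod 23) gives 341t ≡ 19 (mod 23), and since 19⁻¹ ≡ 17 (mod 23), t ≡ 1. Hence a ≡ 256 + 341·1 = 597 (mod 7843).
From a ≡ 597 (mod 7843) write a = 597 + 7843t. Substituting into a ≡ 0 (mod 7) gives 7843t ≡ 5 (mod 7), and since 3⁻¹ ≡ 5 (mod 7), t ≡ 4. Hence a ≡ 597 + 7843·4 = 31969 (mod 54901).
From a ≡ 31969 (mod 54901) write a = 31969 + 54901t. Substituting into a ≡ 45 (mod 47) gives 54901t ≡ 36 (mod 47), and since 5⁻¹ ≡ 19 (mod 47), t ≡ 26. Hence a ≡ 31969 + 54901·26 = 1459395 (mod 2580347).

1459395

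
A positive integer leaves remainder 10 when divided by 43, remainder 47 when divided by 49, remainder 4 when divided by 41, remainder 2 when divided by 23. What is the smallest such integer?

From m ≡ 10 (mod 43) write m = 10 + 43t. Substituting into m ≡ 47 (mod 49) gives 43t ≡ 37 (mod 49), and since 43⁻¹ ≡ 8 (mod 49), t ≡ 2. Hence m ≡ 10 + 43·2 = 96 (mod 2107).
From m ≡ 96 (mod 2107) write m = 96 + 2107t. Substituting into m ≡ 4 (mod 41) gives 2107t ≡ 31 (mod 41), and since 16⁻¹ ≡ 18 (mod 41), t ≡ 25. Hence m ≡ 96 + 2107·25 = 52771 (mod 86387).
From m ≡ 52771 (mod 86387) write m = 52771 + 86387t. Substituting into m ≡ 2 (mod 23) gives 86387t ≡ 16 (mod 23), and since 22⁻¹ ≡ 22 (mod 23), t ≡ 7. Hence m ≡ 52771 + 86387·7 = 657480 (mod 1986901).

657480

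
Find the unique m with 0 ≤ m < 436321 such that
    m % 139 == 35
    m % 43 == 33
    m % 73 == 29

169754

The moduli are pairwise coprime; N = 139·43·73 = 436321.
N/139 = 3139; 3139 ≡ 81 (mod 139); 81·127 ≡ 1, so inverse 127.
N/43 = 10147; 10147 ≡ 42 (mod 43); 42·42 ≡ 1, so inverse 42.
N/73 = 5977; 5977 ≡ 64 (mod 73); 64·8 ≡ 1, so inverse 8.
m ≡ 35·3139·127 + 33·10147·42 + 29·5977·8 = 29403261.
29403261 mod 436321 = 169754.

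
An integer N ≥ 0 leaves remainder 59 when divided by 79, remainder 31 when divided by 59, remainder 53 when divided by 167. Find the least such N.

268422

The moduli are pairwise coprime; M = 79·59·167 = 778387.
M/79 = 9853; 9853 ≡ 57 (mod 79); 57·61 ≡ 1, so inverse 61.
M/59 = 13193; 13193 ≡ 36 (mod 59); 36·41 ≡ 1, so inverse 41.
M/167 = 4661; 4661 ≡ 152 (mod 167); 152·89 ≡ 1, so inverse 89.
N ≡ 59·9853·61 + 31·13193·41 + 53·4661·89 = 74215187.
74215187 mod 778387 = 268422.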